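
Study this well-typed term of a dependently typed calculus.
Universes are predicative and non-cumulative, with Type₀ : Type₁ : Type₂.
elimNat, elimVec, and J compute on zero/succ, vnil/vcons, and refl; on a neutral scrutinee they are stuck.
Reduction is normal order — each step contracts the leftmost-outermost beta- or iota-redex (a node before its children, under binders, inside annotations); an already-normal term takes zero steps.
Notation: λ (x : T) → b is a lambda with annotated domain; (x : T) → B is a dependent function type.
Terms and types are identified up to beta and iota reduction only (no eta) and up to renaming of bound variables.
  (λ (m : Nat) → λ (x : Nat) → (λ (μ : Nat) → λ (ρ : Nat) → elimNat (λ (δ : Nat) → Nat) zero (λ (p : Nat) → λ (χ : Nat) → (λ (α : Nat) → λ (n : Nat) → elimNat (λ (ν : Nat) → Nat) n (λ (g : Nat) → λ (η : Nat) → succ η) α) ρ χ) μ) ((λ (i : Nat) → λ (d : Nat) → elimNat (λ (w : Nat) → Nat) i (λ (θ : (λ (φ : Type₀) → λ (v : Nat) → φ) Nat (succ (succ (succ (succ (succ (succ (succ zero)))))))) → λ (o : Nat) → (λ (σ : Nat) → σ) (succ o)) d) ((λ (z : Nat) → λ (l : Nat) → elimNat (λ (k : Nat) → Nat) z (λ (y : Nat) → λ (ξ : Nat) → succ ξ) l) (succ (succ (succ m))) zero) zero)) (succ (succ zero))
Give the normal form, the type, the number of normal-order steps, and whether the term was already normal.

normal form:
  λ (m : Nat) → λ (x : Nat) → elimNat (λ (μ : Nat) → Nat) (elimNat (λ (ρ : Nat) → Nat) (elimNat (λ (δ : Nat) → Nat) (elimNat (λ (p : Nat) → Nat) (elimNat (λ (χ : Nat) → Nat) zero (λ (α : Nat) → λ (n : Nat) → succ n) x) (λ (ν : Nat) → λ (g : Nat) → succ g) x) (λ (η : Nat) → λ (i : Nat) → succ i) x) (λ (d : Nat) → λ (w : Nat) → succ w) x) (λ (θ : Nat) → λ (φ : Nat) → succ φ) x
inferred type:
  (m : Nat) → (x : Nat) → Nat
normal-order step count: 26
term was already normal: no
first redex: a beta-redex


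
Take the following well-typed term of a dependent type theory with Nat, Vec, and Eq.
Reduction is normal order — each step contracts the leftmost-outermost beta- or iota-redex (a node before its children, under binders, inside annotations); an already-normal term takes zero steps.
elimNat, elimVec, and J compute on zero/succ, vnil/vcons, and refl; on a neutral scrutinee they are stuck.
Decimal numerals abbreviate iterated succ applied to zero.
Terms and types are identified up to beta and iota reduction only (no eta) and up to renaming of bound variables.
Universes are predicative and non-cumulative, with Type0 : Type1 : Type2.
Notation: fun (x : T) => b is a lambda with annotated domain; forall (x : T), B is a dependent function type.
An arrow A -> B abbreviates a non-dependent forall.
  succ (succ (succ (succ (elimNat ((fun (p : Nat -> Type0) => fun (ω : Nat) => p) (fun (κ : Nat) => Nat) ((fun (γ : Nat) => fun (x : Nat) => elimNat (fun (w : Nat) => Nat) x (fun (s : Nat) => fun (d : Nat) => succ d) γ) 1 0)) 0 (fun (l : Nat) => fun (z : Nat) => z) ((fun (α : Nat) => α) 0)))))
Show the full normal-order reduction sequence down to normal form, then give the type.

reduction (normal order):
  succ (succ (succ (succ (elimNat ((fun (p : Nat -> Type0) => fun (ω : Nat) => p) (fun (κ : Nat) => Nat) ((fun (γ : Nat) => fun (x : Nat) => elimNat (fun (w : Nat) => Nat) x (fun (s : Nat) => fun (d : Nat) => succ d) γ) 1 0)) 0 (fun (l : Nat) => fun (z : Nat) => z) ((fun (α : Nat) => α) 0)))))
  ~> succ (succ (succ (succ (elimNat ((fun (p : Nat) => fun (ω : Nat) => Nat) ((fun (κ : Nat) => fun (γ : Nat) => elimNat (fun (x : Nat) => Nat) γ (fun (w : Nat) => fun (s : Nat) => succ s) κ) 1 0)) 0 (fun (d : Nat) => fun (l : Nat) => l) ((fun (z : Nat) => z) 0)))))
  ~> succ (succ (succ (succ (elimNat (fun (p : Nat) => Nat) 0 (fun (ω : Nat) => fun (κ : Nat) => κ) ((fun (γ : Nat) => γ) 0)))))
  ~> succ (succ (succ (succ (elimNat (fun (p : Nat) => Nat) 0 (fun (ω : Nat) => fun (κ : Nat) => κ) 0))))
  ~> 4
the term's type:
  Nat


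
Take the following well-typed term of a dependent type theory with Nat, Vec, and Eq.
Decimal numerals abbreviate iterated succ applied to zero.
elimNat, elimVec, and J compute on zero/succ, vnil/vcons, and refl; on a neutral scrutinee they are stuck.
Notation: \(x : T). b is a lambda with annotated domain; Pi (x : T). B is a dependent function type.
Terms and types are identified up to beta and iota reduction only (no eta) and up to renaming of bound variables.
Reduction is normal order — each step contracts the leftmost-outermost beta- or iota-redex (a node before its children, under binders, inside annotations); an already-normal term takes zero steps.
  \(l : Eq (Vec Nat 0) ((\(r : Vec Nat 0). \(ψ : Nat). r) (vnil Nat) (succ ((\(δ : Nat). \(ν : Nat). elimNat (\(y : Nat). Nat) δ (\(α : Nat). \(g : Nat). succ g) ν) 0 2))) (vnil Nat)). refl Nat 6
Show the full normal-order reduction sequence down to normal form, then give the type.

reduction (normal order):
  \(l : Eq (Vec Nat 0) ((\(r : Vec Nat 0). \(ψ : Nat). r) (vnil Nat) (succ ((\(δ : Nat). \(ν : Nat). elimNat (\(y : Nat). Nat) δ (\(α : Nat). \(g : Nat). succ g) ν) 0 2))) (vnil Nat)). refl Nat 6
  ~> \(l : Eq (Vec Nat 0) ((\(r : Nat). vnil Nat) (succ ((\(ψ : Nat). \(δ : Nat). elimNat (\(ν : Nat). Nat) ψ (\(y : Nat). \(α : Nat). succ α) δ) 0 2))) (vnil Nat)). refl Nat 6
  ~> \(l : Eq (Vec Nat 0) (vnil Nat) (vnil Nat)). refl Nat 6
type:
  Pi (l : Eq (Vec Nat 0) (vnil Nat) (vnil Nat)). Eq Nat 6 6


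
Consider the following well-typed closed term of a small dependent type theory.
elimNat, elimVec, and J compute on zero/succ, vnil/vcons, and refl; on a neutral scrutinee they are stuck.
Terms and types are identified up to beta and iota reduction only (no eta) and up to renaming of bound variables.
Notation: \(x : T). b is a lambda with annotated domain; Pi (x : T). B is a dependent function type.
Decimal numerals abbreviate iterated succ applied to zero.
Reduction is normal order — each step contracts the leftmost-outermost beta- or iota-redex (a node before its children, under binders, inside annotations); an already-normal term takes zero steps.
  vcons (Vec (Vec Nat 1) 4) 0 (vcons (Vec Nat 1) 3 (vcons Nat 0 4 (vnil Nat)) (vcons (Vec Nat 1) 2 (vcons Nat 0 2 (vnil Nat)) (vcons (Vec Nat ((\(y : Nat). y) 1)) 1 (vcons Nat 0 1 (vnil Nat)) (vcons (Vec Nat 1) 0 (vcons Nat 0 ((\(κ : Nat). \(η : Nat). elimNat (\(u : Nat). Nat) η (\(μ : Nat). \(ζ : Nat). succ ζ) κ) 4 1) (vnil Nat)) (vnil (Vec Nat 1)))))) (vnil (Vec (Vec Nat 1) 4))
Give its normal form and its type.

reduced normal form:
  vcons (Vec (Vec Nat 1) 4) 0 (vcons (Vec Nat 1) 3 (vcons Nat 0 4 (vnil Nat)) (vcons (Vec Nat 1) 2 (vcons Nat 0 2 (vnil Nat)) (vcons (Vec Nat 1) 1 (vcons Nat 0 1 (vnil Nat)) (vcons (Vec Nat 1) 0 (vcons Nat 0 5 (vnil Nat)) (vnil (Vec Nat 1)))))) (vnil (Vec (Vec Nat 1) 4))
inferred type:
  Vec (Vec (Vec Nat 1) 4) 1
observation: reduction starts at a beta-redex, and 16 normal-order steps reach the normal form.


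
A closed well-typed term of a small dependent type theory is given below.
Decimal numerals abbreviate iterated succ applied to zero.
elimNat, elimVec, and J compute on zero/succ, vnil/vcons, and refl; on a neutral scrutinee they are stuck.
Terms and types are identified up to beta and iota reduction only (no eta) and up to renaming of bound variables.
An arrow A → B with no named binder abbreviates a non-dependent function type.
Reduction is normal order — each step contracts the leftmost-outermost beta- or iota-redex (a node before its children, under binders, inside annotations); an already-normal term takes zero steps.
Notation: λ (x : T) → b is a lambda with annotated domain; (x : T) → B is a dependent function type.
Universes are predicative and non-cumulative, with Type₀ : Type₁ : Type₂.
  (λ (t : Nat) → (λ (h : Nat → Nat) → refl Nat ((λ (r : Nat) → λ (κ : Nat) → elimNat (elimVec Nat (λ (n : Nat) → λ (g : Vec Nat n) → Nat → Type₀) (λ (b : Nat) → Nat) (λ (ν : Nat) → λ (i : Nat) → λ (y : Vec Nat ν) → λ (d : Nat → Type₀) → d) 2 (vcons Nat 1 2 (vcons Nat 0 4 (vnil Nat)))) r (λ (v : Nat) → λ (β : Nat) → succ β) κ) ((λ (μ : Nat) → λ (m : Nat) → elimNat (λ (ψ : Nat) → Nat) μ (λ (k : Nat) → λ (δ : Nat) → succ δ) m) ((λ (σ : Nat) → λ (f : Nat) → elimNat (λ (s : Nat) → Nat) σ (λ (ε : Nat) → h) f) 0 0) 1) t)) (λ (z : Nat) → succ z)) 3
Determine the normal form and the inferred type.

reduced normal form:
  refl Nat 4
inferred type:
  Eq Nat 4 4
observation: the first redex contracted is a beta-redex; the normal form is reached in 23 normal-order steps.


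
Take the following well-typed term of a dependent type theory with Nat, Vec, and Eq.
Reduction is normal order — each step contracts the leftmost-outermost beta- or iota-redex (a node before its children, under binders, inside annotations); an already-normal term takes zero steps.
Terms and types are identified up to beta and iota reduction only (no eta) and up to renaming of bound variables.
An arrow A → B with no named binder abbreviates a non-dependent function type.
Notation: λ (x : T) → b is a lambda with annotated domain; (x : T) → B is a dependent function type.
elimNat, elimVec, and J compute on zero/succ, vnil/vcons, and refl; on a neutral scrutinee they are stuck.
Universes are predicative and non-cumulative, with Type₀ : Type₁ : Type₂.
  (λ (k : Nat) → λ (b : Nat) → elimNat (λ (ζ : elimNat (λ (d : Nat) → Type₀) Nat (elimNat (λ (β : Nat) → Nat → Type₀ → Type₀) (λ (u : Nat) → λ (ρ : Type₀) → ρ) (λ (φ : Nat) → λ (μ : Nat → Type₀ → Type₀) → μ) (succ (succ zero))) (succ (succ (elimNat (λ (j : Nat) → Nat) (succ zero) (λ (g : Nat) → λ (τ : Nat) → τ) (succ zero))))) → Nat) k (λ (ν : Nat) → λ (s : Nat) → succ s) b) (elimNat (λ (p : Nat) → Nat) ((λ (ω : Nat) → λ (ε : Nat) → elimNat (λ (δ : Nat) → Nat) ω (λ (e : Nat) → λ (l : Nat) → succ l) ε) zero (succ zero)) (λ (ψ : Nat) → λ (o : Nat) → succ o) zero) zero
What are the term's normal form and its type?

reduced normal form:
  succ zero
type:
  Nat
observation: the leftmost-outermost redex is a beta-redex, and normalization takes 10 steps.


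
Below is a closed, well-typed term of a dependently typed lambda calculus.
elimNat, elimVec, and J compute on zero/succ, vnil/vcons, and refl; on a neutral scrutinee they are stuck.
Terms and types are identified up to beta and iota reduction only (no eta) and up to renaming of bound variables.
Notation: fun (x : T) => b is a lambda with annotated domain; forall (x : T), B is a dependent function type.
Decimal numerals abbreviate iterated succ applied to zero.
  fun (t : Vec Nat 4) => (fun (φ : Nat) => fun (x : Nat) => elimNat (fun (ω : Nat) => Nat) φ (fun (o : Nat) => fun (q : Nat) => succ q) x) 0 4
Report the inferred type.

the term's type:
  forall (t : Vec Nat 4), Nat


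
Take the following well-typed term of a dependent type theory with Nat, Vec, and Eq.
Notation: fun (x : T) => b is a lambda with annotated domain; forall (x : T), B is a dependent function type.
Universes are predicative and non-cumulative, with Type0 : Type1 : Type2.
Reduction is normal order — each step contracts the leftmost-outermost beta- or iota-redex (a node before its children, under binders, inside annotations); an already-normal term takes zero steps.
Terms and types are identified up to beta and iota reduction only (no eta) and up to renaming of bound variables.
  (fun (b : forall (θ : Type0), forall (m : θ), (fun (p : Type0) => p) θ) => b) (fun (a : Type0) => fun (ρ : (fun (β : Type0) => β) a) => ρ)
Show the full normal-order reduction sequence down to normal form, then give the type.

normal-order reduction:
  (fun (b : forall (θ : Type0), forall (m : θ), (fun (p : Type0) => p) θ) => b) (fun (a : Type0) => fun (ρ : (fun (β : Type0) => β) a) => ρ)
  ~> fun (b : Type0) => fun (θ : (fun (m : Type0) => m) b) => θ
  ~> fun (b : Type0) => fun (θ : b) => θ
inferred type:
  forall (b : Type0), forall (θ : b), b


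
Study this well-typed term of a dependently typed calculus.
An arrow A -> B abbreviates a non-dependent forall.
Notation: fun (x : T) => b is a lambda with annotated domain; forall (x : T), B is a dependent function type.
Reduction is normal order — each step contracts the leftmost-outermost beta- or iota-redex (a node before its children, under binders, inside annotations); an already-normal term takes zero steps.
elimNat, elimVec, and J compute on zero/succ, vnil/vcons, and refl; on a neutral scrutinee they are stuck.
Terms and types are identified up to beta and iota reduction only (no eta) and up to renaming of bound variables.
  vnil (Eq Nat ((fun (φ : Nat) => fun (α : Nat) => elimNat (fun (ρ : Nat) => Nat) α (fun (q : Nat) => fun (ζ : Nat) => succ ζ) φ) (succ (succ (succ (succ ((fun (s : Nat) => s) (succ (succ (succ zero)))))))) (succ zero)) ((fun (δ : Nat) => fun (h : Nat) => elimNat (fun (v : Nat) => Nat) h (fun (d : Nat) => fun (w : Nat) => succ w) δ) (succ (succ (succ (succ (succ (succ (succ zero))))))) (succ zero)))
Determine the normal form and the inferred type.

normal form:
  vnil (Eq Nat (succ (succ (succ (succ (succ (succ (succ (succ zero)))))))) (succ (succ (succ (succ (succ (succ (succ (succ zero)))))))))
type:
  Vec (Eq Nat (succ (succ (succ (succ (succ (succ (succ (succ zero)))))))) (succ (succ (succ (succ (succ (succ (succ (succ zero))))))))) zero


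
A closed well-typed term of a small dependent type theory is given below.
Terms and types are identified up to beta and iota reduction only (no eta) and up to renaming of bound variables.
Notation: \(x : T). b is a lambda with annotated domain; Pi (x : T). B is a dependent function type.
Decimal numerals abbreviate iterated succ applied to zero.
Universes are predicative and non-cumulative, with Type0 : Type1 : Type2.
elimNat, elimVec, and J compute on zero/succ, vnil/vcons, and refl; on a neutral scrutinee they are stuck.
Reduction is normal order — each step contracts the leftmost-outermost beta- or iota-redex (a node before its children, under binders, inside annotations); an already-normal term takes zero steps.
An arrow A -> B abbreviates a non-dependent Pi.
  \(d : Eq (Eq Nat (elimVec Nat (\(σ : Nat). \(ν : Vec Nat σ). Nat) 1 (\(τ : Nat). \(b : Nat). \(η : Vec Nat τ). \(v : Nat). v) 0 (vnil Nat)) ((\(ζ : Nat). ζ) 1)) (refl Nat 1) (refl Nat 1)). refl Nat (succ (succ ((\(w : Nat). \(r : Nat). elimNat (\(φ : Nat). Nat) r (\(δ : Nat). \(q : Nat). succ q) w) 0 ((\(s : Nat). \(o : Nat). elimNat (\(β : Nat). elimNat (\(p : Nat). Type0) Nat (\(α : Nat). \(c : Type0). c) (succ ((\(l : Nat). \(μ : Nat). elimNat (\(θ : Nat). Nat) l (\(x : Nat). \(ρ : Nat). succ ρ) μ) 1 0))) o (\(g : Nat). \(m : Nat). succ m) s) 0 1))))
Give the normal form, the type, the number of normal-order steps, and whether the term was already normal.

normal form:
  \(d : Eq (Eq Nat 1 1) (refl Nat 1) (refl Nat 1)). refl Nat 3
type:
  Eq (Eq Nat 1 1) (refl Nat 1) (refl Nat 1) -> Eq Nat 3 3
steps to reach normal form (normal order): 8
term was already normal: no
first redex: an elimVec iota-redex


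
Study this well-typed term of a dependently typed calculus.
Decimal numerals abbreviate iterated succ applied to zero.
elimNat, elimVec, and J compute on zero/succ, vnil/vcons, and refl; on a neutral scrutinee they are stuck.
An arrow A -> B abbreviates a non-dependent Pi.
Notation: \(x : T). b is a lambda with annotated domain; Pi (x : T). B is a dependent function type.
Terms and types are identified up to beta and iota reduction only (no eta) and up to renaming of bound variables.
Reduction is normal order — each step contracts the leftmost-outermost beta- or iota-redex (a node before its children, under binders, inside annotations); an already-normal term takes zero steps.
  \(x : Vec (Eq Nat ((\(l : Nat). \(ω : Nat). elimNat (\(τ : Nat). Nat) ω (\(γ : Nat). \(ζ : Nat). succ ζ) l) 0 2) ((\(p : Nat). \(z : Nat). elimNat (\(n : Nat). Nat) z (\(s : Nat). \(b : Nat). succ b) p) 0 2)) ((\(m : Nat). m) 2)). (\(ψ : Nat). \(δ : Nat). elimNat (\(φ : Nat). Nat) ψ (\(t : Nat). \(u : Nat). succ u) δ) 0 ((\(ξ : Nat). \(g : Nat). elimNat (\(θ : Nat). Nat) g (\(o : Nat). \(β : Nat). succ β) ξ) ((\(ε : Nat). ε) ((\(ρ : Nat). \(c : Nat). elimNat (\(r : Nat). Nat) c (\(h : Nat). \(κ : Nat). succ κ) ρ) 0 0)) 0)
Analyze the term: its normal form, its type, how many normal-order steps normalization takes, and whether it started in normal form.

normal form:
  \(x : Vec (Eq Nat 2 2) 2). 0
type:
  Vec (Eq Nat 2 2) 2 -> Nat
steps to reach normal form (normal order): 17
already normal: no
first redex: a beta-redex


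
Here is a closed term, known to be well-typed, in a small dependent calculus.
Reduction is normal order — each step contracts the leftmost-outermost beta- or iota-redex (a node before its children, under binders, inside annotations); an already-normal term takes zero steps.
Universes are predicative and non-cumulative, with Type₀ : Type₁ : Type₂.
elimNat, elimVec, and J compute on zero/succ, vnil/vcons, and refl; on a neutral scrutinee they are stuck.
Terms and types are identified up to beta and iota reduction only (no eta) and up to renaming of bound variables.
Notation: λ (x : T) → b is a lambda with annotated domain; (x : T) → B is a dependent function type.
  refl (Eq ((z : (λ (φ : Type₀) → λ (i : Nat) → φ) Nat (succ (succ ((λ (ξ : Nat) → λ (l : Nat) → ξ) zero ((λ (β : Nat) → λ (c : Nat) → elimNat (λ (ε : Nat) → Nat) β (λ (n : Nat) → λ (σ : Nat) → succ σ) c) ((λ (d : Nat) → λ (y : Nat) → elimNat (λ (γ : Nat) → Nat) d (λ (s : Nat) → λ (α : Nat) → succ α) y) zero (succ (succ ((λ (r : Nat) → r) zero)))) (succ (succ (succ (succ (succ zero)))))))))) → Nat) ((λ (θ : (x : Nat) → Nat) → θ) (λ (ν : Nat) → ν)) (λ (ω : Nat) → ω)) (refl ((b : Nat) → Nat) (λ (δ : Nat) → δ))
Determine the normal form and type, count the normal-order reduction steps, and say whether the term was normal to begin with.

reduced normal form:
  refl (Eq ((z : Nat) → Nat) (λ (φ : Nat) → φ) (λ (i : Nat) → i)) (refl ((ξ : Nat) → Nat) (λ (l : Nat) → l))
inferred type:
  Eq (Eq ((z : Nat) → Nat) (λ (φ : Nat) → φ) (λ (i : Nat) → i)) (refl ((ξ : Nat) → Nat) (λ (l : Nat) → l)) (refl ((β : Nat) → Nat) (λ (c : Nat) → c))
reduction steps (normal order): 3
started in normal form: no
first redex: a beta-redex


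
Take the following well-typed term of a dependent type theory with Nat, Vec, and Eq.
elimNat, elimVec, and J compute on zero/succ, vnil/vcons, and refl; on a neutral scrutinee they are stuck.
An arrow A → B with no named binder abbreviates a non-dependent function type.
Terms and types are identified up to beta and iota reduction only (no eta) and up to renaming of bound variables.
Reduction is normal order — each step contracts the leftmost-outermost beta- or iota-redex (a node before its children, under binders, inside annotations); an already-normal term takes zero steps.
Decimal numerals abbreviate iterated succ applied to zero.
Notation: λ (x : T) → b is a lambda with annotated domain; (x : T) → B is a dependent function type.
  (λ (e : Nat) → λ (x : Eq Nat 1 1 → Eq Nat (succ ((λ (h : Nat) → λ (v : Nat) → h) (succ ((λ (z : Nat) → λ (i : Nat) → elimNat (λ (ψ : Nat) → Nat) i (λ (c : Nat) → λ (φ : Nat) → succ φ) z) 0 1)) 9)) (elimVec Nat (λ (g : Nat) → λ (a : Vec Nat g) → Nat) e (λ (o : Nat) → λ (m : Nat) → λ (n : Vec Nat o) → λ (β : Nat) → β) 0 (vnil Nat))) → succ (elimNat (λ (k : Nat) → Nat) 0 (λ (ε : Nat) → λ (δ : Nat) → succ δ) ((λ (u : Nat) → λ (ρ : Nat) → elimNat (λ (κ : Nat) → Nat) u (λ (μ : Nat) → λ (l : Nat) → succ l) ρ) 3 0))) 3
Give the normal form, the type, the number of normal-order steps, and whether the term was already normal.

normal form:
  λ (e : Eq Nat 1 1 → Eq Nat 3 3) → 4
type:
  (Eq Nat 1 1 → Eq Nat 3 3) → Nat
normal-order step count: 20
already normal: no
first redex: a beta-redex


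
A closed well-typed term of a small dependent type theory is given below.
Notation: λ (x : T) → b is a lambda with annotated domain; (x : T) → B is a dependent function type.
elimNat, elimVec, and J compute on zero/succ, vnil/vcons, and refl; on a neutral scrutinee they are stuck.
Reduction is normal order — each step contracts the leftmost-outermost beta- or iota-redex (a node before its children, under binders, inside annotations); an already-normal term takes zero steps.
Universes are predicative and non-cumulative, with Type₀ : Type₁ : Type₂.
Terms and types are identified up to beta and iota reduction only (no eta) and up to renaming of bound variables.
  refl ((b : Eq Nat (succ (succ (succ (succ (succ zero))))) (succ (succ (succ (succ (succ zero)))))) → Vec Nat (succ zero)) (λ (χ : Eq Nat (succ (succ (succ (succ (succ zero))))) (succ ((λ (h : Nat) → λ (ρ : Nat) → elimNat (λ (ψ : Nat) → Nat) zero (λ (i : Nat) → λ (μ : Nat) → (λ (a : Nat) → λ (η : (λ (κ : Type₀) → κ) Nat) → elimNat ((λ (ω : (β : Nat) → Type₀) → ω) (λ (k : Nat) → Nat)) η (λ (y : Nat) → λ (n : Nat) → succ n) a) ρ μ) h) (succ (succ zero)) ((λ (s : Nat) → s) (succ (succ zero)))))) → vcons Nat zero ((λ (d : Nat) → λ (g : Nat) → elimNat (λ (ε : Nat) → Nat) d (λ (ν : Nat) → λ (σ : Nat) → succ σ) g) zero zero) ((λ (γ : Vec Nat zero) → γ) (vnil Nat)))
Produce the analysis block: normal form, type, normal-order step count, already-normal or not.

normal form:
  refl ((b : Eq Nat (succ (succ (succ (succ (succ zero))))) (succ (succ (succ (succ (succ zero)))))) → Vec Nat (succ zero)) (λ (χ : Eq Nat (succ (succ (succ (succ (succ zero))))) (succ (succ (succ (succ (succ zero)))))) → vcons Nat zero zero (vnil Nat))
inferred type:
  Eq ((b : Eq Nat (succ (succ (succ (succ (succ zero))))) (succ (succ (succ (succ (succ zero)))))) → Vec Nat (succ zero)) (λ (χ : Eq Nat (succ (succ (succ (succ (succ zero))))) (succ (succ (succ (succ (succ zero)))))) → vcons Nat zero zero (vnil Nat)) (λ (h : Eq Nat (succ (succ (succ (succ (succ zero))))) (succ (succ (succ (succ (succ zero)))))) → vcons Nat zero zero (vnil Nat))
reduction steps (normal order): 35
started in normal form: no
first contracted redex: a beta-redex


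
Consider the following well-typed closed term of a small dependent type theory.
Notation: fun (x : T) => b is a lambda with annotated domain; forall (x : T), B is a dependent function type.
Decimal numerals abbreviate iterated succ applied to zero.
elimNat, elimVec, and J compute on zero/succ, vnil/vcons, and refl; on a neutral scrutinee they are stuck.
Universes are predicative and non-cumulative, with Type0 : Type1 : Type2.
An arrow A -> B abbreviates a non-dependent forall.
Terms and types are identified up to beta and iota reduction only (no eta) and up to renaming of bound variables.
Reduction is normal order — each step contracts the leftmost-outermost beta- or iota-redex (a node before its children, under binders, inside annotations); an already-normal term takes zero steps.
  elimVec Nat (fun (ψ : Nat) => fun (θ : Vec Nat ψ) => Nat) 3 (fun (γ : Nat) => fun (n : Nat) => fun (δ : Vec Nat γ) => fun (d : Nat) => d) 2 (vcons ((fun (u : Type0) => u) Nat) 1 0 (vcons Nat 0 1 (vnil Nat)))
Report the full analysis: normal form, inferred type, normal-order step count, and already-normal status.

normal form:
  3
type:
  Nat
normal-order step count: 11
term was already normal: no
first redex: an elimVec iota-redex


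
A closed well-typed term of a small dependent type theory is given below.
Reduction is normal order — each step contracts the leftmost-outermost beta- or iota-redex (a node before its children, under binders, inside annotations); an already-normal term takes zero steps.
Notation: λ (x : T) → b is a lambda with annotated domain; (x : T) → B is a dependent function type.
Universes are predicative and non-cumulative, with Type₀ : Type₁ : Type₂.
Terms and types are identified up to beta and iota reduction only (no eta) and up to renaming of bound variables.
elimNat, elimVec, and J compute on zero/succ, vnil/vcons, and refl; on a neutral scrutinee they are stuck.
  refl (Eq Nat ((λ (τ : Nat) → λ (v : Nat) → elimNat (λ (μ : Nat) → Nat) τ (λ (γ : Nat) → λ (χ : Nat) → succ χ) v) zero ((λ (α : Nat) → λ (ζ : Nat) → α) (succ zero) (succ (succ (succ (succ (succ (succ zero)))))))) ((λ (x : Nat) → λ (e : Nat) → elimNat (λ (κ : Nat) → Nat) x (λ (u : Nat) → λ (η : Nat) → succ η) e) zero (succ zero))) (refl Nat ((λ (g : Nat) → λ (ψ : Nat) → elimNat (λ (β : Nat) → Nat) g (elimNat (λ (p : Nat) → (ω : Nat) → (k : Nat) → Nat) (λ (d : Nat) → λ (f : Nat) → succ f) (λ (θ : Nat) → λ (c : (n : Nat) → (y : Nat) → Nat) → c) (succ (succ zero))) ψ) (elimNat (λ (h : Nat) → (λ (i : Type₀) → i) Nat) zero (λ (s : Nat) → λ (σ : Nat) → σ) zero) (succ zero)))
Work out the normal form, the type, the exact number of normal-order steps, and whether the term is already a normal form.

normal form:
  refl (Eq Nat (succ zero) (succ zero)) (refl Nat (succ zero))
the term's type:
  Eq (Eq Nat (succ zero) (succ zero)) (refl Nat (succ zero)) (refl Nat (succ zero))
steps to reach normal form (normal order): 28
started in normal form: no
first contracted redex: a beta-redex


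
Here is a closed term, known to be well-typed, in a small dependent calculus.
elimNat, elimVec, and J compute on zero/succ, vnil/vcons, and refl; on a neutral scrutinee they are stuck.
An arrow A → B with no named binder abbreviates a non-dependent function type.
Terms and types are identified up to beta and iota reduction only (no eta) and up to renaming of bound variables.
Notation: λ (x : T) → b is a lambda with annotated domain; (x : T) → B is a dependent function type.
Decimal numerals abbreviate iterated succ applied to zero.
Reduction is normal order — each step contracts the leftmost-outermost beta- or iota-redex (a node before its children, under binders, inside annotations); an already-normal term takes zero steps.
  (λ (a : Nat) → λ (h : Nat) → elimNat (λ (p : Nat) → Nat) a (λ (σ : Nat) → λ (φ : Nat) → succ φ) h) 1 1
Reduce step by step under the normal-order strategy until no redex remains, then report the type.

normal-order reduction:
  (λ (a : Nat) → λ (h : Nat) → elimNat (λ (p : Nat) → Nat) a (λ (σ : Nat) → λ (φ : Nat) → succ φ) h) 1 1
  ~> (λ (a : Nat) → elimNat (λ (h : Nat) → Nat) 1 (λ (p : Nat) → λ (σ : Nat) → succ σ) a) 1
  ~> elimNat (λ (a : Nat) → Nat) 1 (λ (h : Nat) → λ (p : Nat) → succ p) 1
  ~> (λ (a : Nat) → λ (h : Nat) → succ h) 0 (elimNat (λ (p : Nat) → Nat) 1 (λ (σ : Nat) → λ (φ : Nat) → succ φ) 0)
  ~> (λ (a : Nat) → succ a) (elimNat (λ (h : Nat) → Nat) 1 (λ (p : Nat) → λ (σ : Nat) → succ σ) 0)
  ~> succ (elimNat (λ (a : Nat) → Nat) 1 (λ (h : Nat) → λ (p : Nat) → succ p) 0)
  ~> 2
the term's type:
  Nat


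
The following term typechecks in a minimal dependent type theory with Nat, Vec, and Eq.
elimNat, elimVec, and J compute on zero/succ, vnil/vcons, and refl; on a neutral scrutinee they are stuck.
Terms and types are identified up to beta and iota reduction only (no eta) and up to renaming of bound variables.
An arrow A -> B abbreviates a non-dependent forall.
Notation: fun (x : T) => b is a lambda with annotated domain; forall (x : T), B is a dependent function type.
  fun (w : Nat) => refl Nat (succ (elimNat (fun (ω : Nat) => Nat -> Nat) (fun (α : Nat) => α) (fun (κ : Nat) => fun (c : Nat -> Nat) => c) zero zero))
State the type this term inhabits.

type:
  Nat -> Eq Nat (succ zero) (succ zero)


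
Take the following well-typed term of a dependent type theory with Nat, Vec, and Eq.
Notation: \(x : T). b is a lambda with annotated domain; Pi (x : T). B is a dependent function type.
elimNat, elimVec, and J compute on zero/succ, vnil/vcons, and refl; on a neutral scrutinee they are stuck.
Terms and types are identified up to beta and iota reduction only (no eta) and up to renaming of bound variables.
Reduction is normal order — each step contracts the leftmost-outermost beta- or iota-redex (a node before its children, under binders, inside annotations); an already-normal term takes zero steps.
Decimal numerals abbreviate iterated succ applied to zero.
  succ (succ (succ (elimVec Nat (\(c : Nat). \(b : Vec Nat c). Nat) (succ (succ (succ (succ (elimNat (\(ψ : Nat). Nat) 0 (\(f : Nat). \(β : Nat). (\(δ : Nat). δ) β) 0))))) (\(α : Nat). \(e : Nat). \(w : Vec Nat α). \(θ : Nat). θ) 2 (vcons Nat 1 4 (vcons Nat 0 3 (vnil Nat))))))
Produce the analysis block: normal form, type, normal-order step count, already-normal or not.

reduced normal form:
  7
inferred type:
  Nat
normal-order step count: 12
already normal: no
first contracted redex: an elimVec iota-redex


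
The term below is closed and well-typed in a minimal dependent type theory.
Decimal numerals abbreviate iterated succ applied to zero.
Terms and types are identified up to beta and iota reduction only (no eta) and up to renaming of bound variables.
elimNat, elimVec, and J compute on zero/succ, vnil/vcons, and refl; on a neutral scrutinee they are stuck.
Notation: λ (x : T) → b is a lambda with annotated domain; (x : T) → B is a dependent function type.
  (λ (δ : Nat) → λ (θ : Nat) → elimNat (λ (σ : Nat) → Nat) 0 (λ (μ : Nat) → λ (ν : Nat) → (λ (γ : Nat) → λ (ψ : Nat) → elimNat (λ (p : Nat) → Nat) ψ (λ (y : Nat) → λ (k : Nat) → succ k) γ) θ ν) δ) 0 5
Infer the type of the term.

inferred type:
  Nat


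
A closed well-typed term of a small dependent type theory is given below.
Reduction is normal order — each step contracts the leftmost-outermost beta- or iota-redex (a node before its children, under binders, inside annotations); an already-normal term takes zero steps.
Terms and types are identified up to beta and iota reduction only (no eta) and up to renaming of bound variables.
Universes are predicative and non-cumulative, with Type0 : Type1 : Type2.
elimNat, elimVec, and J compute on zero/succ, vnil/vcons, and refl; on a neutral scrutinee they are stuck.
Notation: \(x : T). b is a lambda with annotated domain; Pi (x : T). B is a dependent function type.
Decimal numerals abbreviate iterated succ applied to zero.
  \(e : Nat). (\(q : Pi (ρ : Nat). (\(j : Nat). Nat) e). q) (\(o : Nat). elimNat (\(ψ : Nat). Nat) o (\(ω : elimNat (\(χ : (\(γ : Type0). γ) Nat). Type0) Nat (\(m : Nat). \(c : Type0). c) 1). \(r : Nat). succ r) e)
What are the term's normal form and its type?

reduced normal form:
  \(e : Nat). \(q : Nat). elimNat (\(ρ : Nat). Nat) q (\(j : Nat). \(o : Nat). succ o) e
inferred type:
  Pi (e : Nat). Pi (q : Nat). Nat
observation: the first redex contracted is a beta-redex; the normal form is reached in 5 normal-order steps.


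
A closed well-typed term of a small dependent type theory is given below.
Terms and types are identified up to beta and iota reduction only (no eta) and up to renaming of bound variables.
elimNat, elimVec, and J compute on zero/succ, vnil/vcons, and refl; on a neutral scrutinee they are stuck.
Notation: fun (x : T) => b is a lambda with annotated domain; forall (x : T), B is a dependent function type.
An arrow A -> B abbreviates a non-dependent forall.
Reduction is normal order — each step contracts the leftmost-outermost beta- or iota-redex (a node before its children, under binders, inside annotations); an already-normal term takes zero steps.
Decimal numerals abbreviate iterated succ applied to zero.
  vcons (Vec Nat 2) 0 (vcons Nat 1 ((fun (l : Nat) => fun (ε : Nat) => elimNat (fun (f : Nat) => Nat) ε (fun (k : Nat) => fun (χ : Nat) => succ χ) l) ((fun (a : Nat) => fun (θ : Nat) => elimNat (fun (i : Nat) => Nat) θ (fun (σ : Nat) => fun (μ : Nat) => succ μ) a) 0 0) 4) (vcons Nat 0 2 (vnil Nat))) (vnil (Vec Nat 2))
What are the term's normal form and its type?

reduced normal form:
  vcons (Vec Nat 2) 0 (vcons Nat 1 4 (vcons Nat 0 2 (vnil Nat))) (vnil (Vec Nat 2))
the term's type:
  Vec (Vec Nat 2) 1


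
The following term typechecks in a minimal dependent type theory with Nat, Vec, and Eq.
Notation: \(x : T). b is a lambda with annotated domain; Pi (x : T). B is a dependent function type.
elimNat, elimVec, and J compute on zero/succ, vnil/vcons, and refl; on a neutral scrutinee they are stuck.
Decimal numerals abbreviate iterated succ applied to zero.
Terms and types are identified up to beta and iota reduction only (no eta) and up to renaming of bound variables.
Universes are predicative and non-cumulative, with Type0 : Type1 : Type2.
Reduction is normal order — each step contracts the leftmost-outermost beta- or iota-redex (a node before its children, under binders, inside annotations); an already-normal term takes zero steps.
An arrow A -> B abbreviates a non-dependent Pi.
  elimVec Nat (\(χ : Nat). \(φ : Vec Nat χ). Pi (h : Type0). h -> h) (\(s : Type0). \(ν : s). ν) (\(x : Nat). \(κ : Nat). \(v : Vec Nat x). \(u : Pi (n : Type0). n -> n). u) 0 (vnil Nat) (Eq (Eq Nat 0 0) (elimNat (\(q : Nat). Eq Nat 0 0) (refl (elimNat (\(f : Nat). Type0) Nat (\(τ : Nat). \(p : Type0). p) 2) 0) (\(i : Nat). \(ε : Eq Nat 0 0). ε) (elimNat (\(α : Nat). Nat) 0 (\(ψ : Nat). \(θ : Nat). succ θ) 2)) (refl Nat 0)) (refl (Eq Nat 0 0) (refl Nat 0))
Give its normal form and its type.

normal form:
  refl (Eq Nat 0 0) (refl Nat 0)
type:
  Eq (Eq Nat 0 0) (refl Nat 0) (refl Nat 0)
observation: reduction starts at an elimVec iota-redex, and 3 normal-order steps reach the normal form.


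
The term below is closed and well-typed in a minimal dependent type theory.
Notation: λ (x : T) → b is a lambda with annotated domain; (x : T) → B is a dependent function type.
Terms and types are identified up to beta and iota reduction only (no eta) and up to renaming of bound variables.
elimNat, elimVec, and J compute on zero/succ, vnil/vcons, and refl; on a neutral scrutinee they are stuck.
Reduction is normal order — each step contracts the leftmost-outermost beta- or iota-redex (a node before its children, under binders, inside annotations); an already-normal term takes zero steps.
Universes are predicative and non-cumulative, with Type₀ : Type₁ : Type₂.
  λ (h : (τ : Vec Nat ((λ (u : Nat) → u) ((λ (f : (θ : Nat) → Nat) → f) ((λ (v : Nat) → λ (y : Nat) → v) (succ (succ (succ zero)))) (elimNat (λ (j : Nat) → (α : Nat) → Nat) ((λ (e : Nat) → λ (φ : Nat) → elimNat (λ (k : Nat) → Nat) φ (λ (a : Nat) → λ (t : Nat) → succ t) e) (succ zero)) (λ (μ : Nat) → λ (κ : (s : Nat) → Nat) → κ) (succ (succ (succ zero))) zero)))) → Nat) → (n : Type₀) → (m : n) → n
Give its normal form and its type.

resulting normal form:
  λ (h : (τ : Vec Nat (succ (succ (succ zero)))) → Nat) → (u : Type₀) → (f : u) → u
inferred type:
  (h : (τ : Vec Nat (succ (succ (succ zero)))) → Nat) → Type₁


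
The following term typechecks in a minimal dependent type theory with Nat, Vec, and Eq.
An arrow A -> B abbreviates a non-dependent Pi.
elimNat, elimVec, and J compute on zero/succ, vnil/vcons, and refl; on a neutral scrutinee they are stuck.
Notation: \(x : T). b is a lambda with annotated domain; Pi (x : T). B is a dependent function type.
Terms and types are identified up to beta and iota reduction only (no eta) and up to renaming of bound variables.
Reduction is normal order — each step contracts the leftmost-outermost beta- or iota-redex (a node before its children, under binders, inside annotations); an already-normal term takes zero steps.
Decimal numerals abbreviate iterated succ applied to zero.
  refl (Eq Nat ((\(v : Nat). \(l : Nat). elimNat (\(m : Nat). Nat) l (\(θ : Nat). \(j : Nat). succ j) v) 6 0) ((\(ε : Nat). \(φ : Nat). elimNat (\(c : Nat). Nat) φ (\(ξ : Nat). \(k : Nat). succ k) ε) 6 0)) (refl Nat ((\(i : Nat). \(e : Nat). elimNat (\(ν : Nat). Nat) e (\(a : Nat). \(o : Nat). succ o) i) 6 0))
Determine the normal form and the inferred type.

resulting normal form:
  refl (Eq Nat 6 6) (refl Nat 6)
inferred type:
  Eq (Eq Nat 6 6) (refl Nat 6) (refl Nat 6)
observation: the term reaches its normal form after 63 normal-order steps.


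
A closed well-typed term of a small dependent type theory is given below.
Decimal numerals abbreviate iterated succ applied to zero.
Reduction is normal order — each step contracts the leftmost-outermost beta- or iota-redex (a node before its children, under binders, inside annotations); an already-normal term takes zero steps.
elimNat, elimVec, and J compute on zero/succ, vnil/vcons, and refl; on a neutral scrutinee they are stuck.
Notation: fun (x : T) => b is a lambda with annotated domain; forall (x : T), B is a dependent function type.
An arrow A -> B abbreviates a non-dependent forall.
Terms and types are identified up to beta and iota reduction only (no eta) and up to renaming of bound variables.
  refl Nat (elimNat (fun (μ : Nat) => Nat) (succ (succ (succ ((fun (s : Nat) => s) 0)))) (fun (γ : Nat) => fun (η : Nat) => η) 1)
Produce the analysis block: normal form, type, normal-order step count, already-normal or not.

resulting normal form:
  refl Nat 3
inferred type:
  Eq Nat 3 3
normal-order step count: 5
already normal: no
first contracted redex: an elimNat iota-redex


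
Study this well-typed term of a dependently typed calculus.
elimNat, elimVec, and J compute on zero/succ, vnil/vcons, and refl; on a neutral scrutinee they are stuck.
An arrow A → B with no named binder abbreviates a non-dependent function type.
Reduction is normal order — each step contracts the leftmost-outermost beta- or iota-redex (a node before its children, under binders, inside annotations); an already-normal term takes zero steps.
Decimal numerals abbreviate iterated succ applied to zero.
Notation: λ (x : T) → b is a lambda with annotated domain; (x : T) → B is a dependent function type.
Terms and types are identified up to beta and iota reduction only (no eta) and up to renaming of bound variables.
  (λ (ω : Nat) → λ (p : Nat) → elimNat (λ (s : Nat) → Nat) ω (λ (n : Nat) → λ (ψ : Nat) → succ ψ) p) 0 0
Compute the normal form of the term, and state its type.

resulting normal form:
  0
inferred type:
  Nat
observation: 3 normal-order steps normalize the term, beginning with a beta-redex.


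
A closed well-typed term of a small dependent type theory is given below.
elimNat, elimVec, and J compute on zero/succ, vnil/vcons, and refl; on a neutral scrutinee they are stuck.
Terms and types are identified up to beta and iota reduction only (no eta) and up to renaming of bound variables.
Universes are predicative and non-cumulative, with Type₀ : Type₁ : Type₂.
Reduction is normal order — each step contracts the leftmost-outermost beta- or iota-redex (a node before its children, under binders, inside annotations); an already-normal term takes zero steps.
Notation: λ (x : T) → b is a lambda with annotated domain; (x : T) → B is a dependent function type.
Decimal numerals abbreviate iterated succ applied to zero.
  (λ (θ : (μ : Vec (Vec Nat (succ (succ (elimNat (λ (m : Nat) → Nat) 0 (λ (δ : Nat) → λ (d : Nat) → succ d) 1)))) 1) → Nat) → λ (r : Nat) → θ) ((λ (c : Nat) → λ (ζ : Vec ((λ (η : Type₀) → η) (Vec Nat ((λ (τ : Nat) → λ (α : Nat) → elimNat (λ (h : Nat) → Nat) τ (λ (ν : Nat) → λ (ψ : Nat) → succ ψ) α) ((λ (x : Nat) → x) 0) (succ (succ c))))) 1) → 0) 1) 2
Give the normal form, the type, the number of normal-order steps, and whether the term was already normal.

resulting normal form:
  λ (θ : Vec (Vec Nat 3) 1) → 0
the term's type:
  (θ : Vec (Vec Nat 3) 1) → Nat
normal-order step count: 17
term was already normal: no
first contracted redex: a beta-redex


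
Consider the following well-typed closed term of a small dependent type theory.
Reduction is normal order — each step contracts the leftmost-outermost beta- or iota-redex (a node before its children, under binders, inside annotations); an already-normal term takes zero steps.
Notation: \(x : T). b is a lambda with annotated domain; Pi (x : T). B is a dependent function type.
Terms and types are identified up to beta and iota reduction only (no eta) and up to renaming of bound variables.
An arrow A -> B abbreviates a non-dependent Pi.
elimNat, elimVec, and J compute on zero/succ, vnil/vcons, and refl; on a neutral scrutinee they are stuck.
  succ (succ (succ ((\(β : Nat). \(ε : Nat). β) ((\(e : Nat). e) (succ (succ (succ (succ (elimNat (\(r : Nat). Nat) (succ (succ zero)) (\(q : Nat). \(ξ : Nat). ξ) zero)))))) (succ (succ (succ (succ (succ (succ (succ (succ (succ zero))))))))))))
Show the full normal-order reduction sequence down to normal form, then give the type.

reduction (normal order):
  succ (succ (succ ((\(β : Nat). \(ε : Nat). β) ((\(e : Nat). e) (succ (succ (succ (succ (elimNat (\(r : Nat). Nat) (succ (succ zero)) (\(q : Nat). \(ξ : Nat). ξ) zero)))))) (succ (succ (succ (succ (succ (succ (succ (succ (succ zero))))))))))))
  ~> succ (succ (succ ((\(β : Nat). (\(ε : Nat). ε) (succ (succ (succ (succ (elimNat (\(e : Nat). Nat) (succ (succ zero)) (\(r : Nat). \(q : Nat). q) zero)))))) (succ (succ (succ (succ (succ (succ (succ (succ (succ zero))))))))))))
  ~> succ (succ (succ ((\(β : Nat). β) (succ (succ (succ (succ (elimNat (\(ε : Nat). Nat) (succ (succ zero)) (\(e : Nat). \(r : Nat). r) zero))))))))
  ~> succ (succ (succ (succ (succ (succ (succ (elimNat (\(β : Nat). Nat) (succ (succ zero)) (\(ε : Nat). \(e : Nat). e) zero)))))))
  ~> succ (succ (succ (succ (succ (succ (succ (succ (succ zero))))))))
type:
  Nat
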